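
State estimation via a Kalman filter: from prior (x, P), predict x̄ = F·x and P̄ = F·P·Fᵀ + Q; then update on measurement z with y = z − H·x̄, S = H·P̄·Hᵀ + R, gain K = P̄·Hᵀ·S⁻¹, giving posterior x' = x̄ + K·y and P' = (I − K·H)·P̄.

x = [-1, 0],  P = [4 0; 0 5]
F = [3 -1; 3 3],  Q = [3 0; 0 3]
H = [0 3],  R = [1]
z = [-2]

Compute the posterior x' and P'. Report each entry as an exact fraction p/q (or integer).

x' = [-1830/757, -507/757]
P' = [29339/757 21/757; 21/757 84/757]

x̄ = F·x = [-3, -3]
P̄ = F·P·Fᵀ + Q = [44 21; 21 84]
y = z − H·x̄ = [7]
S = H·P̄·Hᵀ + R = [757]
K = P̄·Hᵀ·S⁻¹ = [63/757; 252/757]
x' = x̄ + K·y = [-1830/757, -507/757]
P' = (I − K·H)·P̄ = [29339/757 21/757; 21/757 84/757]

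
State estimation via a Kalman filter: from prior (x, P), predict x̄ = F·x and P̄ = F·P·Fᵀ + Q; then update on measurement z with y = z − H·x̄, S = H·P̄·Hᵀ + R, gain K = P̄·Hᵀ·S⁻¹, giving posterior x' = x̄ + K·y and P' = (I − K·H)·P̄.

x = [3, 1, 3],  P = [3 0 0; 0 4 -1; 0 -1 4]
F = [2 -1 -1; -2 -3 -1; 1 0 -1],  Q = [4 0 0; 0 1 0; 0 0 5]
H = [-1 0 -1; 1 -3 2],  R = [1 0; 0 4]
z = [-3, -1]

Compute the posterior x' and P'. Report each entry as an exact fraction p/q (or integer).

x' = [17189/4737, 1404/1579, -1261/1579]
P' = [84637/23685 -5831/7895 -23258/7895; -5831/7895 7599/7895 9272/7895; -23258/7895 9272/7895 26001/7895]

x̄ = F·x = [2, -12, 0]
P̄ = F·P·Fᵀ + Q = [22 0 9; 0 47 -5; 9 -5 12]
y = z − H·x̄ = [-1, -39]
S = H·P̄·Hᵀ + R = [53 -88; -88 593]
K = P̄·Hᵀ·S⁻¹ = [-14863/23685 -608/23685; -3441/7895 -2521/7895; -2743/7895 232/7895]
x' = x̄ + K·y = [17189/4737, 1404/1579, -1261/1579]
P' = (I − K·H)·P̄ = [84637/23685 -5831/7895 -23258/7895; -5831/7895 7599/7895 9272/7895; -23258/7895 9272/7895 26001/7895]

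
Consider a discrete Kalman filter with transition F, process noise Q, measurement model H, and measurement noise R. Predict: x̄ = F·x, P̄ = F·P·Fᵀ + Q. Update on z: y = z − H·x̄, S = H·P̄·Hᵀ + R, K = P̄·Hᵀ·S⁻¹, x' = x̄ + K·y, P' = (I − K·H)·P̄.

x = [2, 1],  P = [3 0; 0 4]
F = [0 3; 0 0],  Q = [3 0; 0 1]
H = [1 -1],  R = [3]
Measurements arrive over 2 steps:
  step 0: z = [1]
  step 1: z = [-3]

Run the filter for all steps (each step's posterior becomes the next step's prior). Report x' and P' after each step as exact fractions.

step 0: x' = [51/43, 2/43], P' = [156/43 39/43; 39/43 42/43]
step 1: x' = [-1497/679, 135/679], P' = [2028/679 507/679; 507/679 636/679]

step 0: x̄ = F·x = [3, 0]
step 0: P̄ = F·P·Fᵀ + Q = [39 0; 0 1]
step 0: y = z − H·x̄ = [-2]
step 0: S = H·P̄·Hᵀ + R = [43]
step 0: K = P̄·Hᵀ·S⁻¹ = [39/43; -1/43]
step 0: x' = x̄ + K·y = [51/43, 2/43]
step 0: P' = (I − K·H)·P̄ = [156/43 39/43; 39/43 42/43]
step 1: x̄ = F·x = [6/43, 0]
step 1: P̄ = F·P·Fᵀ + Q = [507/43 0; 0 1]
step 1: y = z − H·x̄ = [-135/43]
step 1: S = H·P̄·Hᵀ + R = [679/43]
step 1: K = P̄·Hᵀ·S⁻¹ = [507/679; -43/679]
step 1: x' = x̄ + K·y = [-1497/679, 135/679]
step 1: P' = (I − K·H)·P̄ = [2028/679 507/679; 507/679 636/679]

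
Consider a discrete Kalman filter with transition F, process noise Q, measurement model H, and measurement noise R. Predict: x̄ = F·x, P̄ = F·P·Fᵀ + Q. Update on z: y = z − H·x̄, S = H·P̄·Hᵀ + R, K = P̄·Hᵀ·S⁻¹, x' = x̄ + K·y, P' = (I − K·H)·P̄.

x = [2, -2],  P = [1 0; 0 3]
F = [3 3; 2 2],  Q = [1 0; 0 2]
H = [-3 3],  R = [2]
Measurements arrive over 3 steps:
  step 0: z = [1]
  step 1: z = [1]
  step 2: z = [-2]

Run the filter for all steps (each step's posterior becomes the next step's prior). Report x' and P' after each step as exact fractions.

step 0: x̄ = F·x = [0, 0]
step 0: P̄ = F·P·Fᵀ + Q = [37 24; 24 18]
step 0: y = z − H·x̄ = [1]
step 0: S = H·P̄·Hᵀ + R = [65]
step 0: K = P̄·Hᵀ·S⁻¹ = [-3/5; -18/65]
step 0: x' = x̄ + K·y = [-3/5, -18/65]
step 0: P' = (I − K·H)·P̄ = [68/5 66/5; 66/5 846/65]
step 1: x̄ = F·x = [-171/65, -114/65]
step 1: P̄ = F·P·Fᵀ + Q = [31079/65 20676/65; 20676/65 13914/65]
step 1: y = z − H·x̄ = [-106/65]
step 1: S = H·P̄·Hᵀ + R = [32899/65]
step 1: K = P̄·Hᵀ·S⁻¹ = [-31209/32899; -20286/32899]
step 1: x' = x̄ + K·y = [-35655/32899, -24618/32899]
step 1: P' = (I − K·H)·P̄ = [745636/32899 724830/32899; 724830/32899 711306/32899]
step 2: x̄ = F·x = [-180819/32899, -120546/32899]
step 2: P̄ = F·P·Fᵀ + Q = [26192317/32899 17439612/32899; 17439612/32899 11692206/32899]
step 2: y = z − H·x̄ = [-246617/32899]
step 2: S = H·P̄·Hᵀ + R = [27113489/32899]
step 2: K = P̄·Hᵀ·S⁻¹ = [-2019855/2085653; -17242218/27113489]
step 2: x' = x̄ + K·y = [3678072/2085653, 29903688/27113489]
step 2: P' = (I − K·H)·P̄ = [48344924/2085653 46998354/2085653; 46998354/2085653 599483790/27113489]

step 0: x' = [-3/5, -18/65], P' = [68/5 66/5; 66/5 846/65]
step 1: x' = [-35655/32899, -24618/32899], P' = [745636/32899 724830/32899; 724830/32899 711306/32899]
step 2: x' = [3678072/2085653, 29903688/27113489], P' = [48344924/2085653 46998354/2085653; 46998354/2085653 599483790/27113489]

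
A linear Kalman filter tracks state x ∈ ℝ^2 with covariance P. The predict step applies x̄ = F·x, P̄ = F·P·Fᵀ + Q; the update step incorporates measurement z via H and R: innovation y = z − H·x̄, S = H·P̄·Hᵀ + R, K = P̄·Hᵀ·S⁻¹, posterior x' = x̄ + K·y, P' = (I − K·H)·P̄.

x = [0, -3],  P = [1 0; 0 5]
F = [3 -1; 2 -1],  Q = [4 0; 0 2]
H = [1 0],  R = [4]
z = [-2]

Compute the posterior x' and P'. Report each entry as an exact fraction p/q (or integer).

x' = [-12/11, 1/2]
P' = [36/11 2; 2 11/2]

x̄ = F·x = [3, 3]
P̄ = F·P·Fᵀ + Q = [18 11; 11 11]
y = z − H·x̄ = [-5]
S = H·P̄·Hᵀ + R = [22]
K = P̄·Hᵀ·S⁻¹ = [9/11; 1/2]
x' = x̄ + K·y = [-12/11, 1/2]
P' = (I − K·H)·P̄ = [36/11 2; 2 11/2]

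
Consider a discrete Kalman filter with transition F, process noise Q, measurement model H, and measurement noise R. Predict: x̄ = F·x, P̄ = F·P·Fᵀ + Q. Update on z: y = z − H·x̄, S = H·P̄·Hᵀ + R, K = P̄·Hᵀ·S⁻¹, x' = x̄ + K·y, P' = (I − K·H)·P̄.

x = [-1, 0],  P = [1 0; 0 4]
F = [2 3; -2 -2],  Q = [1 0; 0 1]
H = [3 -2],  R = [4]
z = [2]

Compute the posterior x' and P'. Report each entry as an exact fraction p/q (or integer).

x' = [562/793, 74/793]
P' = [472/793 350/793; 350/793 777/793]

x̄ = F·x = [-2, 2]
P̄ = F·P·Fᵀ + Q = [41 -28; -28 21]
y = z − H·x̄ = [12]
S = H·P̄·Hᵀ + R = [793]
K = P̄·Hᵀ·S⁻¹ = [179/793; -126/793]
x' = x̄ + K·y = [562/793, 74/793]
P' = (I − K·H)·P̄ = [472/793 350/793; 350/793 777/793]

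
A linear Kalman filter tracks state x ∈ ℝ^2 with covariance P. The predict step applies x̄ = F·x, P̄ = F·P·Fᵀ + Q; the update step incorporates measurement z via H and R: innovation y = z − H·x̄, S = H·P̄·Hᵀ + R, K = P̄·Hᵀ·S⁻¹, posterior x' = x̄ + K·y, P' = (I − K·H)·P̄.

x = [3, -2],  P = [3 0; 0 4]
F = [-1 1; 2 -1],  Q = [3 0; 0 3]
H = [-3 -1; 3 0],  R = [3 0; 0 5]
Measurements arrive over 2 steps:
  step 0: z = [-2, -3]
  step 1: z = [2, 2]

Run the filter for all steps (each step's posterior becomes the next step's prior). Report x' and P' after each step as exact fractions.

step 0: x̄ = F·x = [-5, 8]
step 0: P̄ = F·P·Fᵀ + Q = [10 -10; -10 19]
step 0: y = z − H·x̄ = [-9, 12]
step 0: S = H·P̄·Hᵀ + R = [52 -60; -60 95]
step 0: K = P̄·Hᵀ·S⁻¹ = [-5/67 18/67; -151/268 -45/67]
step 0: x' = x̄ + K·y = [-74/67, 1343/268]
step 0: P' = (I − K·H)·P̄ = [30/67 -75/67; -75/67 1353/268]
step 1: x̄ = F·x = [1639/268, -1935/268]
step 1: P̄ = F·P·Fᵀ + Q = [2877/268 -2493/268; -2493/268 3837/268]
step 1: y = z − H·x̄ = [1759/134, -4381/268]
step 1: S = H·P̄·Hᵀ + R = [3894/67 -9207/134; -9207/134 27233/268]
step 1: K = P̄·Hᵀ·S⁻¹ = [-930/9623 2421/9623; -47930/105853 -5589/9623]
step 1: x' = x̄ + K·y = [7067/9623, -388447/105853]
step 1: P' = (I − K·H)·P̄ = [4035/9623 -9315/9623; -9315/9623 451185/105853]

step 0: x' = [-74/67, 1343/268], P' = [30/67 -75/67; -75/67 1353/268]
step 1: x' = [7067/9623, -388447/105853], P' = [4035/9623 -9315/9623; -9315/9623 451185/105853]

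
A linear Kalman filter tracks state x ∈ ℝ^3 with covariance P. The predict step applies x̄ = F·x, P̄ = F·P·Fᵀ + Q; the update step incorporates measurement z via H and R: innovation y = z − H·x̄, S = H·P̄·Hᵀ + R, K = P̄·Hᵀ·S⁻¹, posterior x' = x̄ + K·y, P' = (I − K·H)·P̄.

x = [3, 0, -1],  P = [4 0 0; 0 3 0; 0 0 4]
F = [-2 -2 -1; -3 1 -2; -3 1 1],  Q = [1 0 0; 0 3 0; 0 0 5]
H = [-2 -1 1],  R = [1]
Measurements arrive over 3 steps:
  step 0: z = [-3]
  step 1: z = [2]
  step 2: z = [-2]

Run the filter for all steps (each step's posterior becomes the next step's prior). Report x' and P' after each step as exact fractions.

step 0: x' = [-23/15, -157/45, -428/45], P' = [149/25 -104/75 764/75; -104/75 6809/225 6106/225; 764/75 6106/225 10679/225]
step 1: x' = [-964723/363118, 1570019/363118, 693/701], P' = [2342511/726236 -11877891/726236 -14333/1402; -11877891/726236 96176979/726236 139491/1402; -14333/1402 139491/1402 55507/701]
step 2: x' = [448175147/1309141364, 3522547570/327285341, 12370728991/1309141364], P' = [2708172153/1309141364 -2172422367/327285341 -3722028715/1309141364; -2172422367/327285341 16666774736/327285341 12311204004/327285341; -3722028715/1309141364 12311204004/327285341 42169447293/1309141364]

step 0: x̄ = F·x = [-5, -7, -10]
step 0: P̄ = F·P·Fᵀ + Q = [33 26 14; 26 58 31; 14 31 48]
step 0: y = z − H·x̄ = [-10]
step 0: S = H·P̄·Hᵀ + R = [225]
step 0: K = P̄·Hᵀ·S⁻¹ = [-26/75; -79/225; -11/225]
step 0: x' = x̄ + K·y = [-23/15, -157/45, -428/45]
step 0: P' = (I − K·H)·P̄ = [149/25 -104/75 764/75; -104/75 6809/225 6106/225; 764/75 6106/225 10679/225]
step 1: x̄ = F·x = [176/9, 302/15, -42/5]
step 1: P̄ = F·P·Fᵀ + Q = [2984/9 652/3 -149; 652/3 7469/25 18/25; -149 18/25 3446/25]
step 1: y = z − H·x̄ = [3134/45]
step 1: S = H·P̄·Hᵀ + R = [726236/225]
step 1: K = P̄·Hᵀ·S⁻¹ = [-231625/726236; -164859/726236; 189/1402]
step 1: x' = x̄ + K·y = [-964723/363118, 1570019/363118, 693/701]
step 1: P' = (I − K·H)·P̄ = [2342511/726236 -11877891/726236 -14333/1402; -11877891/726236 96176979/726236 139491/1402; -14333/1402 139491/1402 55507/701]
step 2: x̄ = F·x = [-784783/181559, 1873120/181559, 2411581/181559]
step 2: P̄ = F·P·Fᵀ + Q = [154153424/181559 13499401/181559 -126877304/181559; 13499401/181559 10651840/181559 -5253350/181559; -126877304/181559 -5253350/181559 109680749/181559]
step 2: y = z − H·x̄ = [-2471145/181559]
step 2: S = H·P̄·Hᵀ + R = [1309141364/181559]
step 2: K = P̄·Hᵀ·S⁻¹ = [-448683553/1309141364; -10725998/327285341; 368688707/1309141364]
step 2: x' = x̄ + K·y = [448175147/1309141364, 3522547570/327285341, 12370728991/1309141364]
step 2: P' = (I − K·H)·P̄ = [2708172153/1309141364 -2172422367/327285341 -3722028715/1309141364; -2172422367/327285341 16666774736/327285341 12311204004/327285341; -3722028715/1309141364 12311204004/327285341 42169447293/1309141364]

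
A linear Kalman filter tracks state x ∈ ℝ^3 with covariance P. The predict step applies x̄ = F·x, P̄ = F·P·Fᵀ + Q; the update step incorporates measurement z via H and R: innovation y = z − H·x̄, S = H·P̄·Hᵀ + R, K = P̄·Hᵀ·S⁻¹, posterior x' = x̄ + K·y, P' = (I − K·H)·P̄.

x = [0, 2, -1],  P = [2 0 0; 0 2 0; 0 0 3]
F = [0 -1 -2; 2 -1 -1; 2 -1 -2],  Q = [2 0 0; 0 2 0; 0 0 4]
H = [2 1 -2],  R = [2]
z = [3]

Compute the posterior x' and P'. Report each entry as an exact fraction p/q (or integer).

x̄ = F·x = [0, -1, 0]
P̄ = F·P·Fᵀ + Q = [16 8 14; 8 15 16; 14 16 26]
y = z − H·x̄ = [4]
S = H·P̄·Hᵀ + R = [41]
K = P̄·Hᵀ·S⁻¹ = [12/41; -1/41; -8/41]
x' = x̄ + K·y = [48/41, -45/41, -32/41]
P' = (I − K·H)·P̄ = [512/41 340/41 670/41; 340/41 614/41 648/41; 670/41 648/41 1002/41]

x' = [48/41, -45/41, -32/41]
P' = [512/41 340/41 670/41; 340/41 614/41 648/41; 670/41 648/41 1002/41]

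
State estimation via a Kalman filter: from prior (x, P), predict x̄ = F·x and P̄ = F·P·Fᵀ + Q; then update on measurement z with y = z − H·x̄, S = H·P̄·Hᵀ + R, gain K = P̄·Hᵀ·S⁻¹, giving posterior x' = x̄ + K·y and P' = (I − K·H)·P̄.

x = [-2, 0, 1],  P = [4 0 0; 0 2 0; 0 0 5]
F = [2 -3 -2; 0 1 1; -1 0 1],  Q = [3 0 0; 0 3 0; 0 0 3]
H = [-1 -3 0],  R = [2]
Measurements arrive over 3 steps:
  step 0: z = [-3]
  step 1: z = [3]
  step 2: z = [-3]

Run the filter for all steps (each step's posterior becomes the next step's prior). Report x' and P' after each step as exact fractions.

step 0: x̄ = F·x = [-6, 1, 3]
step 0: P̄ = F·P·Fᵀ + Q = [57 -16 -18; -16 10 5; -18 5 12]
step 0: y = z − H·x̄ = [-6]
step 0: S = H·P̄·Hᵀ + R = [53]
step 0: K = P̄·Hᵀ·S⁻¹ = [-9/53; -14/53; 3/53]
step 0: x' = x̄ + K·y = [-264/53, 137/53, 141/53]
step 0: P' = (I − K·H)·P̄ = [2940/53 -974/53 -927/53; -974/53 334/53 307/53; -927/53 307/53 627/53]
step 1: x̄ = F·x = [-1221/53, 278/53, 405/53]
step 1: P̄ = F·P·Fᵀ + Q = [40221/53 -7593/53 -14685/53; -7593/53 1734/53 2835/53; -14685/53 2835/53 5580/53]
step 1: y = z − H·x̄ = [-228/53]
step 1: S = H·P̄·Hᵀ + R = [10375/53]
step 1: K = P̄·Hᵀ·S⁻¹ = [-17442/10375; 2391/10375; 1236/2075]
step 1: x' = x̄ + K·y = [-163983/10375, 44134/10375, 10539/2075]
step 1: P' = (I − K·H)·P̄ = [2133387/10375 -699501/10375 -168171/2075; -699501/10375 231573/10375 55233/2075; -168171/2075 55233/2075 14868/415]
step 2: x̄ = F·x = [-565758/10375, 96829/10375, 216678/10375]
step 2: P̄ = F·P·Fᵀ + Q = [30570462/10375 -5899656/10375 -11300592/10375; -5899656/10375 1186728/10375 2188221/10375; -11300592/10375 2188221/10375 4217922/10375]
step 2: y = z − H·x̄ = [-306396/10375]
step 2: S = H·P̄·Hᵀ + R = [5873828/10375]
step 2: K = P̄·Hᵀ·S⁻¹ = [-6435747/2936914; 584868/1468457; 4735929/5873828]
step 2: x' = x̄ + K·y = [14954436/1468457, -3567421/1468457, -4297359/1468457]
step 2: P' = (I − K·H)·P̄ = [334705491/1468457 -109423248/1468457 -261168771/2936914; -109423248/1468457 36084504/1468457 42738807/1468457; -261168771/2936914 42738807/1468457 226151793/5873828]

step 0: x' = [-264/53, 137/53, 141/53], P' = [2940/53 -974/53 -927/53; -974/53 334/53 307/53; -927/53 307/53 627/53]
step 1: x' = [-163983/10375, 44134/10375, 10539/2075], P' = [2133387/10375 -699501/10375 -168171/2075; -699501/10375 231573/10375 55233/2075; -168171/2075 55233/2075 14868/415]
step 2: x' = [14954436/1468457, -3567421/1468457, -4297359/1468457], P' = [334705491/1468457 -109423248/1468457 -261168771/2936914; -109423248/1468457 36084504/1468457 42738807/1468457; -261168771/2936914 42738807/1468457 226151793/5873828]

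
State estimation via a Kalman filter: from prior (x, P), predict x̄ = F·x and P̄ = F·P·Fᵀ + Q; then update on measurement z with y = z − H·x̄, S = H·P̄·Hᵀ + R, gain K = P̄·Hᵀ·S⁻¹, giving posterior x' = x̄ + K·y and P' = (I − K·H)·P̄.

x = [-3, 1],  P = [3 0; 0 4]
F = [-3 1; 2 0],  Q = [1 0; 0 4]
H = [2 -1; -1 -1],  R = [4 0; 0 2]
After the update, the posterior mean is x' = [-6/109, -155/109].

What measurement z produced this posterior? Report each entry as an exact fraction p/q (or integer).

z = [1, 2]

x̄ = F·x = [10, -6]
P̄ = F·P·Fᵀ + Q = [32 -18; -18 16]
S = H·P̄·Hᵀ + R = [220 -30; -30 14]
K = P̄·Hᵀ·S⁻¹ = [182/545 -31/109; -167/545 -56/109]
x' − x̄ = [-1096/109, 499/109] = K·y
y = (KᵀK)⁻¹·Kᵀ·(x' − x̄) = [-25, 6]
z = y + H·x̄ = [-25, 6] + [26, -4] = [1, 2]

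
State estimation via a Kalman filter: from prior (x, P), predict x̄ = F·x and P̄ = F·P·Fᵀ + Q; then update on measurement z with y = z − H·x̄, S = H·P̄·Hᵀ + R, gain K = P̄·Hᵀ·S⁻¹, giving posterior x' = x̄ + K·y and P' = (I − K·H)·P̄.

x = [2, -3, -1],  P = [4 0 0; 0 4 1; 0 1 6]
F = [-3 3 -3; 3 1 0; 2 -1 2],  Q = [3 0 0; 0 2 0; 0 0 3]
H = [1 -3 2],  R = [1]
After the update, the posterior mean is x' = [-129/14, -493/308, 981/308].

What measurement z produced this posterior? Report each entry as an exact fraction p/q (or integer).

z = [2]

x̄ = F·x = [-12, 3, 5]
P̄ = F·P·Fᵀ + Q = [111 -27 -63; -27 42 22; -63 22 43]
S = H·P̄·Hᵀ + R = [308]
K = P̄·Hᵀ·S⁻¹ = [3/14; -109/308; -43/308]
x' − x̄ = [39/14, -1417/308, -559/308] = K·y
y = (KᵀK)⁻¹·Kᵀ·(x' − x̄) = [13]
z = y + H·x̄ = [13] + [-11] = [2]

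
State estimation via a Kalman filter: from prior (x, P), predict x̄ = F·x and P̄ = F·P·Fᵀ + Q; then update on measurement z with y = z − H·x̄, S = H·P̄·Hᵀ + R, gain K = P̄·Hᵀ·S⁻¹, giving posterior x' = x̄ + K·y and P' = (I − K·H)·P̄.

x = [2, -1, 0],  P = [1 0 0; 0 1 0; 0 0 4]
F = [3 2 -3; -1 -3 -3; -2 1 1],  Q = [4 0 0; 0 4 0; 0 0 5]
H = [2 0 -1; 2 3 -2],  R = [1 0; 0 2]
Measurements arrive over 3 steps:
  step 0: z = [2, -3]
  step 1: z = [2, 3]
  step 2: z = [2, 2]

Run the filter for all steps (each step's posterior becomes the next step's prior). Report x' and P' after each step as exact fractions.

step 0: x' = [-53387/98079, -264871/98079, -304652/98079], P' = [170716/98079 83012/98079 297019/98079; 83012/98079 98998/98079 200558/98079; 297019/98079 200558/98079 601963/98079]
step 1: x' = [-2314984604/4015213929, -2526684515/4015213929, -12331437931/4015213929], P' = [5544104792/4015213929 2692641122/4015213929 9575869960/4015213929; 2692641122/4015213929 3706980446/4015213929 6929359792/4015213929; 9575869960/4015213929 6929359792/4015213929 19978926356/4015213929]
step 2: x' = [44021350536253/34150967816407, 1476493757252/34150967816407, 12000970971713/34150967816407], P' = [46668286129084/34150967816407 22471333346672/34150967816407 80373576567021/34150967816407; 22471333346672/34150967816407 31151902251118/34150967816407 57990404035117/34150967816407; 80373576567021/34150967816407 57990404035117/34150967816407 167564481949567/34150967816407]

step 0: x̄ = F·x = [4, 1, -5]
step 0: P̄ = F·P·Fᵀ + Q = [53 27 -16; 27 50 -13; -16 -13 14]
step 0: y = z − H·x̄ = [-11, -24]
step 0: S = H·P̄·Hᵀ + R = [291 537; 537 1328]
step 0: K = P̄·Hᵀ·S⁻¹ = [44413/98079 -595/32693; -34534/98079 10317/32693; -7925/98079 -1369/32693]
step 0: x' = x̄ + K·y = [-53387/98079, -264871/98079, -304652/98079]
step 0: P' = (I − K·H)·P̄ = [170716/98079 83012/98079 297019/98079; 83012/98079 98998/98079 200558/98079; 297019/98079 200558/98079 601963/98079]
step 1: x̄ = F·x = [224053/98079, 1761956/98079, -462749/98079]
step 1: P̄ = F·P·Fᵀ + Q = [985525/98079 2217959/98079 -242588/98079; 2217959/98079 12761911/98079 -1064644/98079; -242588/98079 -1064644/98079 755212/98079]
step 1: y = z − H·x̄ = [-714697/98079, -2121745/32693]
step 1: S = H·P̄·Hᵀ + R = [5765743/98079 7803246/32693; 7803246/32693 54449415/32693]
step 1: K = P̄·Hᵀ·S⁻¹ = [168037736/446134881 7196515/4015213929; -171564172/446134881 1323751999/4015213929; -91909604/446134881 -9016708/4015213929]
step 1: x' = x̄ + K·y = [-2314984604/4015213929, -2526684515/4015213929, -12331437931/4015213929]
step 1: P' = (I − K·H)·P̄ = [5544104792/4015213929 2692641122/4015213929 9575869960/4015213929; 2692641122/4015213929 3706980446/4015213929 6929359792/4015213929; 9575869960/4015213929 6929359792/4015213929 19978926356/4015213929]
step 2: x̄ = F·x = [24995990951/4015213929, 46889351942/4015213929, -10228153238/4015213929]
step 2: P̄ = F·P·Fᵀ + Q = [37389774512/4015213929 74649947426/4015213929 -9226618202/4015213929; 74649947426/4015213929 433117664474/4015213929 -40203114164/4015213929; -9226618202/4015213929 -40203114164/4015213929 30723070871/4015213929]
step 2: y = z − H·x̄ = [-17396569094/1338404643, -203085916346/4015213929]
step 2: S = H·P̄·Hᵀ + R = [24578206184/446134881 278291325350/1338404643; 278291325350/1338404643 5630590474352/4015213929]
step 2: K = P̄·Hᵀ·S⁻¹ = [12962995691147/34150967816407 1709582071/34150967816407; -13047737341773/34150967816407 11208782688232/34150967816407; -6817328815525/34150967816407 -410598659741/68301935632814]
step 2: x' = x̄ + K·y = [44021350536253/34150967816407, 1476493757252/34150967816407, 12000970971713/34150967816407]
step 2: P' = (I − K·H)·P̄ = [46668286129084/34150967816407 22471333346672/34150967816407 80373576567021/34150967816407; 22471333346672/34150967816407 31151902251118/34150967816407 57990404035117/34150967816407; 80373576567021/34150967816407 57990404035117/34150967816407 167564481949567/34150967816407]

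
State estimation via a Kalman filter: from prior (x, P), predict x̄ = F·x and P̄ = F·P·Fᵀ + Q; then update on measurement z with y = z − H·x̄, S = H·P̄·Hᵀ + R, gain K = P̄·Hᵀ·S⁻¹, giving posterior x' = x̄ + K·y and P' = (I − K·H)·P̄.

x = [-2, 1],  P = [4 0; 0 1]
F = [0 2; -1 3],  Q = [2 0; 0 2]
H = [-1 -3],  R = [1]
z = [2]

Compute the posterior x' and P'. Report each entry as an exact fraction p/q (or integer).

x' = [-50/89, -79/178]
P' = [246/89 -78/89; -78/89 69/178]

x̄ = F·x = [2, 5]
P̄ = F·P·Fᵀ + Q = [6 6; 6 15]
y = z − H·x̄ = [19]
S = H·P̄·Hᵀ + R = [178]
K = P̄·Hᵀ·S⁻¹ = [-12/89; -51/178]
x' = x̄ + K·y = [-50/89, -79/178]
P' = (I − K·H)·P̄ = [246/89 -78/89; -78/89 69/178]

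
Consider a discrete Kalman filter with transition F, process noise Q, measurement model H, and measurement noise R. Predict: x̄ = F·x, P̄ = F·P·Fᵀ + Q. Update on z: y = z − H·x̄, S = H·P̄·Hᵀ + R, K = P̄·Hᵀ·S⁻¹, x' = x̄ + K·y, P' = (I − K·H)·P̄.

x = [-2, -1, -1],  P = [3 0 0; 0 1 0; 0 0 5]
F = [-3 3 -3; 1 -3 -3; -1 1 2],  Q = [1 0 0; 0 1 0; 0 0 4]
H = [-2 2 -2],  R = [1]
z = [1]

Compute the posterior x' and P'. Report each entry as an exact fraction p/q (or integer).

x' = [3384/601, 2806/601, -877/601]
P' = [43806/601 26143/601 -17626/601; 26143/601 16902/601 -9308/601; -17626/601 -9308/601 8364/601]

x̄ = F·x = [6, 4, -1]
P̄ = F·P·Fᵀ + Q = [82 27 -18; 27 58 -36; -18 -36 28]
y = z − H·x̄ = [3]
S = H·P̄·Hᵀ + R = [601]
K = P̄·Hᵀ·S⁻¹ = [-74/601; 134/601; -92/601]
x' = x̄ + K·y = [3384/601, 2806/601, -877/601]
P' = (I − K·H)·P̄ = [43806/601 26143/601 -17626/601; 26143/601 16902/601 -9308/601; -17626/601 -9308/601 8364/601]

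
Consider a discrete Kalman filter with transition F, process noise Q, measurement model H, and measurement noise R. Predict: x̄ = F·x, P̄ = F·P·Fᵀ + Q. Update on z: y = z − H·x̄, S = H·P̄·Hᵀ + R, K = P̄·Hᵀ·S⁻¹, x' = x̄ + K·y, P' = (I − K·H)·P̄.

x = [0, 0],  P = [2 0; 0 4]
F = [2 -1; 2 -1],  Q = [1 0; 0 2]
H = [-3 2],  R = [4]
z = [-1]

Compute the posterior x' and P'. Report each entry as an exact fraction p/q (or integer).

x' = [5/11, 8/33]
P' = [68/11 92/11; 92/11 398/33]

x̄ = F·x = [0, 0]
P̄ = F·P·Fᵀ + Q = [13 12; 12 14]
y = z − H·x̄ = [-1]
S = H·P̄·Hᵀ + R = [33]
K = P̄·Hᵀ·S⁻¹ = [-5/11; -8/33]
x' = x̄ + K·y = [5/11, 8/33]
P' = (I − K·H)·P̄ = [68/11 92/11; 92/11 398/33]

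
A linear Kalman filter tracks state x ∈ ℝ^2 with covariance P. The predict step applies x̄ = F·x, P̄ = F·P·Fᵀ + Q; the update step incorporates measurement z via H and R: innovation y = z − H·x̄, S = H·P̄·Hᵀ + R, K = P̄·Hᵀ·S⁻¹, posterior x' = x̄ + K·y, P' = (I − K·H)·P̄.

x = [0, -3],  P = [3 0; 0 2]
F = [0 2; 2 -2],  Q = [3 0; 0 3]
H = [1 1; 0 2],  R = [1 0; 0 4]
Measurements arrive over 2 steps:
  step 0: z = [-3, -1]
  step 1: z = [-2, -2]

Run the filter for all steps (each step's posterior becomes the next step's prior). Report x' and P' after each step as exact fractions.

step 0: x' = [-1363/462, -37/231], P' = [389/231 -197/231; -197/231 212/231]
step 1: x' = [-29964/27433, -30120/27433], P' = [40715/27433 -21223/27433; -21223/27433 24260/27433]

step 0: x̄ = F·x = [-6, 6]
step 0: P̄ = F·P·Fᵀ + Q = [11 -8; -8 23]
step 0: y = z − H·x̄ = [-3, -13]
step 0: S = H·P̄·Hᵀ + R = [19 30; 30 96]
step 0: K = P̄·Hᵀ·S⁻¹ = [64/77 -197/462; 5/77 106/231]
step 0: x' = x̄ + K·y = [-1363/462, -37/231]
step 0: P' = (I − K·H)·P̄ = [389/231 -197/231; -197/231 212/231]
step 1: x̄ = F·x = [-74/231, -1289/231]
step 1: P̄ = F·P·Fᵀ + Q = [1541/231 -1636/231; -1636/231 4673/231]
step 1: y = z − H·x̄ = [901/231, 2116/231]
step 1: S = H·P̄·Hᵀ + R = [3173/231 6074/231; 6074/231 19616/231]
step 1: K = P̄·Hᵀ·S⁻¹ = [19492/27433 -21223/54866; 3037/27433 12130/27433]
step 1: x' = x̄ + K·y = [-29964/27433, -30120/27433]
step 1: P' = (I − K·H)·P̄ = [40715/27433 -21223/27433; -21223/27433 24260/27433]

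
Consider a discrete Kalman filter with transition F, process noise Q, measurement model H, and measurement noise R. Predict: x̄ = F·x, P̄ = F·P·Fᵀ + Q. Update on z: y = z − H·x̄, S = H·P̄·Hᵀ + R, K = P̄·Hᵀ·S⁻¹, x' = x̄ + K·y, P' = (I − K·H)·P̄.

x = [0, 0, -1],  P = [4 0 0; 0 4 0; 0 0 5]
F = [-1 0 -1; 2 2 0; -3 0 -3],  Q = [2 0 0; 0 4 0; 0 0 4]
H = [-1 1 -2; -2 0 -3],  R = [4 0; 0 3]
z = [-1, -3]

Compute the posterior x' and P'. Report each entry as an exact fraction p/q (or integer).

x' = [193/695, 6928/7923, 6463/7923]
P' = [1152/695 -44/139 -140/139; -44/139 35756/7923 5804/7923; -140/139 5804/7923 7322/7923]

x̄ = F·x = [1, 0, 3]
P̄ = F·P·Fᵀ + Q = [11 -8 27; -8 36 -24; 27 -24 85]
y = z − H·x̄ = [6, 8]
S = H·P̄·Hᵀ + R = [611 809; 809 1136]
K = P̄·Hᵀ·S⁻¹ = [7/695 -68/695; 6664/7923 -4132/7923; -215/7923 -2002/7923]
x' = x̄ + K·y = [193/695, 6928/7923, 6463/7923]
P' = (I − K·H)·P̄ = [1152/695 -44/139 -140/139; -44/139 35756/7923 5804/7923; -140/139 5804/7923 7322/7923]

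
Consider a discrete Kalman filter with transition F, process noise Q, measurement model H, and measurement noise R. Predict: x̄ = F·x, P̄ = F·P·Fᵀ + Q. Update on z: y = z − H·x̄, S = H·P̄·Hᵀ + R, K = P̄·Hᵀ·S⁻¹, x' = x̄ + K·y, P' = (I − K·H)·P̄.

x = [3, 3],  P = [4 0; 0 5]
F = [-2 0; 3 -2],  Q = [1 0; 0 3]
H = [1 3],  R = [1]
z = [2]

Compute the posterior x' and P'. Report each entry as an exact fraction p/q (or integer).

x' = [-475/81, 118/45]
P' = [772/81 -29/9; -29/9 6/5]

x̄ = F·x = [-6, 3]
P̄ = F·P·Fᵀ + Q = [17 -24; -24 59]
y = z − H·x̄ = [-1]
S = H·P̄·Hᵀ + R = [405]
K = P̄·Hᵀ·S⁻¹ = [-11/81; 17/45]
x' = x̄ + K·y = [-475/81, 118/45]
P' = (I − K·H)·P̄ = [772/81 -29/9; -29/9 6/5]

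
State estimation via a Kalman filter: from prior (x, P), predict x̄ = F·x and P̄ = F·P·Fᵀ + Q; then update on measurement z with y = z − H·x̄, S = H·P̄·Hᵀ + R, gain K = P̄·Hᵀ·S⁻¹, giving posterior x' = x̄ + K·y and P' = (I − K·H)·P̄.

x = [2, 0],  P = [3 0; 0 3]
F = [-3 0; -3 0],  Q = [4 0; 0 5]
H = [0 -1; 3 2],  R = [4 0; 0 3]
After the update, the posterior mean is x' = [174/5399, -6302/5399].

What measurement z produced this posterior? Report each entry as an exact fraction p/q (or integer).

z = [2, -2]

x̄ = F·x = [-6, -6]
P̄ = F·P·Fᵀ + Q = [31 27; 27 32]
S = H·P̄·Hᵀ + R = [36 -145; -145 734]
K = P̄·Hᵀ·S⁻¹ = [1497/5399 1377/5399; -2463/5399 580/5399]
x' − x̄ = [32568/5399, 26092/5399] = K·y
y = (KᵀK)⁻¹·Kᵀ·(x' − x̄) = [-4, 28]
z = y + H·x̄ = [-4, 28] + [6, -30] = [2, -2]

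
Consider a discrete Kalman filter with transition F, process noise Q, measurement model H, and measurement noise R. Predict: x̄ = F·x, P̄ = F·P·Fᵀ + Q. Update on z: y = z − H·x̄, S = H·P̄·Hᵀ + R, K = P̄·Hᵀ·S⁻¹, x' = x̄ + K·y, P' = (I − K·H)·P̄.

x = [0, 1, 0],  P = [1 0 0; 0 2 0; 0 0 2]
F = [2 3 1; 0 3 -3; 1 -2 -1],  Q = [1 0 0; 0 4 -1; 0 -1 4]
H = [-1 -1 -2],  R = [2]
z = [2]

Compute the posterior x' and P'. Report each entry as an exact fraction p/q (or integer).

x̄ = F·x = [3, 3, -2]
P̄ = F·P·Fᵀ + Q = [25 12 -12; 12 40 -7; -12 -7 15]
y = z − H·x̄ = [4]
S = H·P̄·Hᵀ + R = [75]
K = P̄·Hᵀ·S⁻¹ = [-13/75; -38/75; -11/75]
x' = x̄ + K·y = [173/75, 73/75, -194/75]
P' = (I − K·H)·P̄ = [1706/75 406/75 -1043/75; 406/75 1556/75 -943/75; -1043/75 -943/75 1004/75]

x' = [173/75, 73/75, -194/75]
P' = [1706/75 406/75 -1043/75; 406/75 1556/75 -943/75; -1043/75 -943/75 1004/75]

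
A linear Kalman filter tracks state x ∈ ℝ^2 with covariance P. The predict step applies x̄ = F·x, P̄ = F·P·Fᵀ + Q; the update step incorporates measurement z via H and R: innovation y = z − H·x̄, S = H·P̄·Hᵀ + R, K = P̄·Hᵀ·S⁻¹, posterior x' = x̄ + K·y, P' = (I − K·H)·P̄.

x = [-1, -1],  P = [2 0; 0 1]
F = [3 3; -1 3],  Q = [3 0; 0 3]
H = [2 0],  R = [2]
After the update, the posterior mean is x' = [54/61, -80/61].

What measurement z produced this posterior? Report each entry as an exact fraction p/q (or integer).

z = [2]

x̄ = F·x = [-6, -2]
P̄ = F·P·Fᵀ + Q = [30 3; 3 14]
S = H·P̄·Hᵀ + R = [122]
K = P̄·Hᵀ·S⁻¹ = [30/61; 3/61]
x' − x̄ = [420/61, 42/61] = K·y
y = (KᵀK)⁻¹·Kᵀ·(x' − x̄) = [14]
z = y + H·x̄ = [14] + [-12] = [2]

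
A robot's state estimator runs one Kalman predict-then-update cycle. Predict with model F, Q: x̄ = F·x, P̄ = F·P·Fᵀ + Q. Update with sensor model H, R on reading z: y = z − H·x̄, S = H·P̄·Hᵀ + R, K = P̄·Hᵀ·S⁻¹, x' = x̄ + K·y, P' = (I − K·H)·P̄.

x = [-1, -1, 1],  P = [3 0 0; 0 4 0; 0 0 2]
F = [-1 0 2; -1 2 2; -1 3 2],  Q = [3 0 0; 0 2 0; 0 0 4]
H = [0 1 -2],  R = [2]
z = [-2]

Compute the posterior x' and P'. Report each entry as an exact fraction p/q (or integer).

x̄ = F·x = [3, 1, 0]
P̄ = F·P·Fᵀ + Q = [14 11 11; 11 29 35; 11 35 51]
y = z − H·x̄ = [-3]
S = H·P̄·Hᵀ + R = [95]
K = P̄·Hᵀ·S⁻¹ = [-11/95; -41/95; -67/95]
x' = x̄ + K·y = [318/95, 218/95, 201/95]
P' = (I − K·H)·P̄ = [1209/95 594/95 308/95; 594/95 1074/95 578/95; 308/95 578/95 356/95]

x' = [318/95, 218/95, 201/95]
P' = [1209/95 594/95 308/95; 594/95 1074/95 578/95; 308/95 578/95 356/95]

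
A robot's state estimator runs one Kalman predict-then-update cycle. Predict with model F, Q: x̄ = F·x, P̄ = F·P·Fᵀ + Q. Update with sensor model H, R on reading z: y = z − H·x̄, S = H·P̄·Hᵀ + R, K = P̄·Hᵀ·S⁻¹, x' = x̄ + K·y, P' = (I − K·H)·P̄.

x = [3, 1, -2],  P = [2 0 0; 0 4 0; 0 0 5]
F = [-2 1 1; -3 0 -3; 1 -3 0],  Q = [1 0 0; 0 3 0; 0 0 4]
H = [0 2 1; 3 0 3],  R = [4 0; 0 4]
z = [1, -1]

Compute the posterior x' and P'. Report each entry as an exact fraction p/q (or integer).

x' = [-15751/2270, -12657/4540, 14763/2270]
P' = [145873/9080 142611/18160 -145499/9080; 142611/18160 179097/36320 -146193/18160; -145499/9080 -146193/18160 149097/9080]

x̄ = F·x = [-7, -3, 0]
P̄ = F·P·Fᵀ + Q = [18 -3 -16; -3 66 -6; -16 -6 42]
y = z − H·x̄ = [7, 20]
S = H·P̄·Hᵀ + R = [286 24; 24 256]
K = P̄·Hᵀ·S⁻¹ = [-361/4540 561/18160; 4113/9080 -5373/36320; 363/4540 5397/18160]
x' = x̄ + K·y = [-15751/2270, -12657/4540, 14763/2270]
P' = (I − K·H)·P̄ = [145873/9080 142611/18160 -145499/9080; 142611/18160 179097/36320 -146193/18160; -145499/9080 -146193/18160 149097/9080]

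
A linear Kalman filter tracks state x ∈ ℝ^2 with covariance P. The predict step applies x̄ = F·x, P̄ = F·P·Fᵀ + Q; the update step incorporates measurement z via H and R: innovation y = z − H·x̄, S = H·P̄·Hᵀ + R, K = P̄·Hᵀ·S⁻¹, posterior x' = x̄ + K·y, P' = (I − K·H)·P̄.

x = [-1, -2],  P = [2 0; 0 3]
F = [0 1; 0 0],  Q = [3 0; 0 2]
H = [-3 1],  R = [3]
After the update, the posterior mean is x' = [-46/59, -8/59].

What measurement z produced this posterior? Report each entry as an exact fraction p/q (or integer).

z = [2]

x̄ = F·x = [-2, 0]
P̄ = F·P·Fᵀ + Q = [6 0; 0 2]
S = H·P̄·Hᵀ + R = [59]
K = P̄·Hᵀ·S⁻¹ = [-18/59; 2/59]
x' − x̄ = [72/59, -8/59] = K·y
y = (KᵀK)⁻¹·Kᵀ·(x' − x̄) = [-4]
z = y + H·x̄ = [-4] + [6] = [2]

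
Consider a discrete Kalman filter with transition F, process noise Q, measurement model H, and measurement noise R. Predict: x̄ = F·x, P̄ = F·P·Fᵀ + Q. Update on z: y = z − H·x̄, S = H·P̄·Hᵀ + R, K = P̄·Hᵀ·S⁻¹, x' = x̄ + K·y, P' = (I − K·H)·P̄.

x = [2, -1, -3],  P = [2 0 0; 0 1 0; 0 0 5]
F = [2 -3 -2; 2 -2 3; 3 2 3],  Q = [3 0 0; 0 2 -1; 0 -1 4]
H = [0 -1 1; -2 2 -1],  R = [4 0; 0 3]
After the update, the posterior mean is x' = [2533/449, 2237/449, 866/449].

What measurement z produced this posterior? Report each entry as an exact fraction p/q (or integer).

z = [-3, -3]

x̄ = F·x = [13, -3, -5]
P̄ = F·P·Fᵀ + Q = [40 -16 -24; -16 59 52; -24 52 71]
S = H·P̄·Hᵀ + R = [30 -17; -17 294]
K = P̄·Hᵀ·S⁻¹ = [-3848/8531 -2776/8531; -392/8531 2821/8531; 6963/8531 2753/8531]
x' − x̄ = [-3304/449, 3584/449, 3111/449] = K·y
y = (KᵀK)⁻¹·Kᵀ·(x' − x̄) = [-1, 24]
z = y + H·x̄ = [-1, 24] + [-2, -27] = [-3, -3]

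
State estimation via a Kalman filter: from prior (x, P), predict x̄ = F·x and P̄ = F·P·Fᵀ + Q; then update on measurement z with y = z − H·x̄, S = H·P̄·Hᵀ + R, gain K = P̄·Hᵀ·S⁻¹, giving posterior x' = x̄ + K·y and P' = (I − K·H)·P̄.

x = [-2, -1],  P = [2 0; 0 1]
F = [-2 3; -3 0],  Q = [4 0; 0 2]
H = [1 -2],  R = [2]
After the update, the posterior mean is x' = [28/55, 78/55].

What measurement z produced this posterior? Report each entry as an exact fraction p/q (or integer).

x̄ = F·x = [1, 6]
P̄ = F·P·Fᵀ + Q = [21 12; 12 20]
S = H·P̄·Hᵀ + R = [55]
K = P̄·Hᵀ·S⁻¹ = [-3/55; -28/55]
x' − x̄ = [-27/55, -252/55] = K·y
y = (KᵀK)⁻¹·Kᵀ·(x' − x̄) = [9]
z = y + H·x̄ = [9] + [-11] = [-2]

z = [-2]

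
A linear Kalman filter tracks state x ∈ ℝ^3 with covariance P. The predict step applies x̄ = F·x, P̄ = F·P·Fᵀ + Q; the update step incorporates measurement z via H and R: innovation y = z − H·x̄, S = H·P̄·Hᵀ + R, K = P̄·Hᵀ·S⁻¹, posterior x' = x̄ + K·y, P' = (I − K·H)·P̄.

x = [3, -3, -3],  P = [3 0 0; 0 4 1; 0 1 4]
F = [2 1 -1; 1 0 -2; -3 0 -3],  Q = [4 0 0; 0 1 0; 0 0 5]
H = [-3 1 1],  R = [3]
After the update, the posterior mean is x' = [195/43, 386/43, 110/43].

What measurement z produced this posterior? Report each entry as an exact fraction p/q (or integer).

x̄ = F·x = [6, 9, 0]
P̄ = F·P·Fᵀ + Q = [22 12 -9; 12 20 15; -9 15 68]
S = H·P̄·Hᵀ + R = [301]
K = P̄·Hᵀ·S⁻¹ = [-9/43; -1/301; 110/301]
x' − x̄ = [-63/43, -1/43, 110/43] = K·y
y = (KᵀK)⁻¹·Kᵀ·(x' − x̄) = [7]
z = y + H·x̄ = [7] + [-9] = [-2]

z = [-2]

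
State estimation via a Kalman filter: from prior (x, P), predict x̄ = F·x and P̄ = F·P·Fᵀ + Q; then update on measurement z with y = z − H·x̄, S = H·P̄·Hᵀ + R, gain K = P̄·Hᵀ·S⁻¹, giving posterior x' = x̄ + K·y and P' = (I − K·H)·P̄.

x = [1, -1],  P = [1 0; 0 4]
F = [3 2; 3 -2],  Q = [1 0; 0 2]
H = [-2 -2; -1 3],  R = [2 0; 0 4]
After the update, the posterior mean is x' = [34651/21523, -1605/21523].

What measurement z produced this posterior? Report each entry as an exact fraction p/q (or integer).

z = [-3, -2]

x̄ = F·x = [1, 5]
P̄ = F·P·Fᵀ + Q = [26 -7; -7 27]
S = H·P̄·Hᵀ + R = [158 -82; -82 315]
K = P̄·Hᵀ·S⁻¹ = [-7912/21523 -5271/21523; -2692/21523 5312/21523]
x' − x̄ = [13128/21523, -109220/21523] = K·y
y = (KᵀK)⁻¹·Kᵀ·(x' − x̄) = [9, -16]
z = y + H·x̄ = [9, -16] + [-12, 14] = [-3, -2]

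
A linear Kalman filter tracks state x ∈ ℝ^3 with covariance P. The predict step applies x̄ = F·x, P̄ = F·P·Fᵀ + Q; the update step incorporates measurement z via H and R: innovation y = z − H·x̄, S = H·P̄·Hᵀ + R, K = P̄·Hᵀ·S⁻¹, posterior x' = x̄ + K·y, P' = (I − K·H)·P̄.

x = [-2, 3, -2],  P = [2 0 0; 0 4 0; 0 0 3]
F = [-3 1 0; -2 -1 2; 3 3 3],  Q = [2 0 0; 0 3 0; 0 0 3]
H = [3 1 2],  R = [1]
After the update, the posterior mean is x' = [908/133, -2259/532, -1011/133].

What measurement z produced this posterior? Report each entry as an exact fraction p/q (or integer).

z = [1]

x̄ = F·x = [9, -3, -3]
P̄ = F·P·Fᵀ + Q = [24 8 -6; 8 27 -6; -6 -6 84]
S = H·P̄·Hᵀ + R = [532]
K = P̄·Hᵀ·S⁻¹ = [17/133; 39/532; 36/133]
x' − x̄ = [-289/133, -663/532, -612/133] = K·y
y = (KᵀK)⁻¹·Kᵀ·(x' − x̄) = [-17]
z = y + H·x̄ = [-17] + [18] = [1]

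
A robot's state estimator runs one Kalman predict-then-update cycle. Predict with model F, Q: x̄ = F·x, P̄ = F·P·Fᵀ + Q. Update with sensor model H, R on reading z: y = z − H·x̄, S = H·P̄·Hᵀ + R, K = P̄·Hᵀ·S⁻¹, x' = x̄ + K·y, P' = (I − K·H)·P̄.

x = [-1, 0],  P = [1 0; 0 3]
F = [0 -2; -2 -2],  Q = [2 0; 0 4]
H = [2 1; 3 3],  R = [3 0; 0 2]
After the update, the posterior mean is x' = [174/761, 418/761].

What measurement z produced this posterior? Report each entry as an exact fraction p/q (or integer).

x̄ = F·x = [0, 2]
P̄ = F·P·Fᵀ + Q = [14 12; 12 20]
S = H·P̄·Hᵀ + R = [127 252; 252 524]
K = P̄·Hᵀ·S⁻¹ = [326/761 -87/1522; -284/761 276/761]
x' − x̄ = [174/761, -1104/761] = K·y
y = (KᵀK)⁻¹·Kᵀ·(x' − x̄) = [0, -4]
z = y + H·x̄ = [0, -4] + [2, 6] = [2, 2]

z = [2, 2]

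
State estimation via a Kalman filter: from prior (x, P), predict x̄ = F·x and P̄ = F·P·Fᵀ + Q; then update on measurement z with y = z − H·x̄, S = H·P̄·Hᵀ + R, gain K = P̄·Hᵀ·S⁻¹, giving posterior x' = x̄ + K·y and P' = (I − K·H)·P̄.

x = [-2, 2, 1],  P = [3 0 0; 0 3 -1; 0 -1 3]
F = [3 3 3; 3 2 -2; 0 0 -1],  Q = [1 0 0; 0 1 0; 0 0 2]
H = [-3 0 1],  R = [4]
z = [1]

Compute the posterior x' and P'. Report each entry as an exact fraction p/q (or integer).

x' = [-35/69, -3287/621, -16/27]
P' = [20/23 257/69 4/3; 257/69 31931/621 289/27; 4/3 289/27 112/27]

x̄ = F·x = [3, -4, -1]
P̄ = F·P·Fᵀ + Q = [64 27 -6; 27 60 8; -6 8 5]
y = z − H·x̄ = [11]
S = H·P̄·Hᵀ + R = [621]
K = P̄·Hᵀ·S⁻¹ = [-22/69; -73/621; 1/27]
x' = x̄ + K·y = [-35/69, -3287/621, -16/27]
P' = (I − K·H)·P̄ = [20/23 257/69 4/3; 257/69 31931/621 289/27; 4/3 289/27 112/27]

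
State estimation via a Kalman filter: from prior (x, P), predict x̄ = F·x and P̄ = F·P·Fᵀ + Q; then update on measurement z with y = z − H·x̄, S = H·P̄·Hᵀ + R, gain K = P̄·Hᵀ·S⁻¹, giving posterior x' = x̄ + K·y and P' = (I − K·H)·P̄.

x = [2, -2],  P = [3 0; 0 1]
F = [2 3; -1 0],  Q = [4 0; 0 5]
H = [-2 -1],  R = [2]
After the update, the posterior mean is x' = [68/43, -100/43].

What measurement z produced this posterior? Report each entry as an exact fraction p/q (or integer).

z = [-1]

x̄ = F·x = [-2, -2]
P̄ = F·P·Fᵀ + Q = [25 -6; -6 8]
S = H·P̄·Hᵀ + R = [86]
K = P̄·Hᵀ·S⁻¹ = [-22/43; 2/43]
x' − x̄ = [154/43, -14/43] = K·y
y = (KᵀK)⁻¹·Kᵀ·(x' − x̄) = [-7]
z = y + H·x̄ = [-7] + [6] = [-1]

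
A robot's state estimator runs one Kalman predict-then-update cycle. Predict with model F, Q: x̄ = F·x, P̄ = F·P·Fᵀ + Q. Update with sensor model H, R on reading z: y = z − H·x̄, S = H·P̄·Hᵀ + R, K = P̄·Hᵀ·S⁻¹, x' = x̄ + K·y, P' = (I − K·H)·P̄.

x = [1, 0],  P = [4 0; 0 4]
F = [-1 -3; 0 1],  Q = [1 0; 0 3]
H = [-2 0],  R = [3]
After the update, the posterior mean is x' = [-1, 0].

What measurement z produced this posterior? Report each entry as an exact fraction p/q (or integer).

x̄ = F·x = [-1, 0]
P̄ = F·P·Fᵀ + Q = [41 -12; -12 7]
S = H·P̄·Hᵀ + R = [167]
K = P̄·Hᵀ·S⁻¹ = [-82/167; 24/167]
x' − x̄ = [0, 0] = K·y
y = (KᵀK)⁻¹·Kᵀ·(x' − x̄) = [0]
z = y + H·x̄ = [0] + [2] = [2]

z = [2]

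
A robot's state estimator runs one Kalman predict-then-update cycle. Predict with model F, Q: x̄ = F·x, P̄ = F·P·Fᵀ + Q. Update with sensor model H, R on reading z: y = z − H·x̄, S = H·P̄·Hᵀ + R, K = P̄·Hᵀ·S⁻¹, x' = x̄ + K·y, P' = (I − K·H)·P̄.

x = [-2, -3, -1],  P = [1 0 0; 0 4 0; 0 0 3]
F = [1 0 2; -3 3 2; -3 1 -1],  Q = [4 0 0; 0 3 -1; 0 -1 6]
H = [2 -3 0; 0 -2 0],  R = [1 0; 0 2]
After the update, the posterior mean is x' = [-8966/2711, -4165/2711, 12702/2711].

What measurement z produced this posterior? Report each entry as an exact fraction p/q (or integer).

z = [-2, 3]

x̄ = F·x = [-4, -5, 4]
P̄ = F·P·Fᵀ + Q = [17 9 -9; 9 60 14; -9 14 22]
S = H·P̄·Hᵀ + R = [501 324; 324 242]
K = P̄·Hᵀ·S⁻¹ = [3763/8133 -1881/2711; -54/2711 -1272/2711; -908/2711 902/2711]
x' − x̄ = [1878/2711, 9390/2711, 1858/2711] = K·y
y = (KᵀK)⁻¹·Kᵀ·(x' − x̄) = [-9, -7]
z = y + H·x̄ = [-9, -7] + [7, 10] = [-2, 3]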